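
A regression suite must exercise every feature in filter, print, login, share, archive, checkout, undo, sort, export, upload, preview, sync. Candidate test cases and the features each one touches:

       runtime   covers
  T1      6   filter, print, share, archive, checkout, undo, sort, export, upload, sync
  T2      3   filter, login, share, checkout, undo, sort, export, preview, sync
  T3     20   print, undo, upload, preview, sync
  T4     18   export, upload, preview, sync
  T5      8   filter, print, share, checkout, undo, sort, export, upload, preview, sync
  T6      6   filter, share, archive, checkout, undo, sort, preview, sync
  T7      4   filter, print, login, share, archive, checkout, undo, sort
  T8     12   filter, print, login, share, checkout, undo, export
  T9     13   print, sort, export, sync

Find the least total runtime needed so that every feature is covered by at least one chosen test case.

T1, T2 cover every feature at runtime 6 + 3 = 9.
Any cover uses at least 2 test cases; among all covering selections none totals below 9.

9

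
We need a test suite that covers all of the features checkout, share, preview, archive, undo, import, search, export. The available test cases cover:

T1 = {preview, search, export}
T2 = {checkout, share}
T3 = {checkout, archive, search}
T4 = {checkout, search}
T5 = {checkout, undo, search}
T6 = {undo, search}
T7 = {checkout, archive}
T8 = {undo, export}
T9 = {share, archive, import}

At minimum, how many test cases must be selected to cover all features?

3

T1, T5, T9 together cover {checkout, share, preview, archive, undo, import, search, export} — every feature.
No 2 of the 9 test cases cover everything (all 36 pairs fall short), so 3 is minimum.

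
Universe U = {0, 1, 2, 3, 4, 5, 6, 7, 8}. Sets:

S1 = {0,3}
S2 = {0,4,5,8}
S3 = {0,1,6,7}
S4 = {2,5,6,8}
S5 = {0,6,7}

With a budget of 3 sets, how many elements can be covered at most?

8

Choosing S1, S2, S3 covers {0, 1, 3, 4, 5, 6, 7, 8} — 8 elements.
No choice of 3 sets does better; here 2 is left uncovered.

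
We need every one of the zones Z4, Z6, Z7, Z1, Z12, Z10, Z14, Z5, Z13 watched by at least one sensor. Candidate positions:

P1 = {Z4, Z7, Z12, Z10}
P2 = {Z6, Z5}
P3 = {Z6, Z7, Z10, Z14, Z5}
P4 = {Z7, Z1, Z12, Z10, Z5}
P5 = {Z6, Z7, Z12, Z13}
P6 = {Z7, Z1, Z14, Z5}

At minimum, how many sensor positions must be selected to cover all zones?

3

P1, P5, P6 together cover {Z4, Z6, Z7, Z1, Z12, Z10, Z14, Z5, Z13} — every zone.
No 2 of the 6 sensor positions cover everything (all 15 pairs fall short), so 3 is minimum.
Greedy (largest uncovered first) would take P3, P1, P4, P5 — 4 sensor positions — but 3 suffice.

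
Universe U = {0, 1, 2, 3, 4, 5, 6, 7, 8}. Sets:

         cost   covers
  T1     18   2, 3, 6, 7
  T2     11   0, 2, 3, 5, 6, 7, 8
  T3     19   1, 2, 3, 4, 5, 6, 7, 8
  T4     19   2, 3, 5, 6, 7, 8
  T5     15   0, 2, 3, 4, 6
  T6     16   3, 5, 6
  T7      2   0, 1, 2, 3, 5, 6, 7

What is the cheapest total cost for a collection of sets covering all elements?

21

T3, T7 cover every element at cost 19 + 2 = 21.
Any cover uses at least 2 sets; among all covering selections none totals below 21.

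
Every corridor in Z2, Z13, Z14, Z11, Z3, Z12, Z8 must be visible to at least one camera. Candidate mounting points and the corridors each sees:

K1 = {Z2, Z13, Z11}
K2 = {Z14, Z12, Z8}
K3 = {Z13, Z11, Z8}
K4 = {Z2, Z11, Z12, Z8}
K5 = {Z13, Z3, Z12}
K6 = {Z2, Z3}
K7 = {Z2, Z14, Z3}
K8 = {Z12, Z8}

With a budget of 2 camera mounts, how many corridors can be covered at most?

Choosing K1, K2 covers {Z2, Z13, Z14, Z11, Z12, Z8} — 6 corridors.
No choice of 2 camera mounts does better; here Z3 is left uncovered.

6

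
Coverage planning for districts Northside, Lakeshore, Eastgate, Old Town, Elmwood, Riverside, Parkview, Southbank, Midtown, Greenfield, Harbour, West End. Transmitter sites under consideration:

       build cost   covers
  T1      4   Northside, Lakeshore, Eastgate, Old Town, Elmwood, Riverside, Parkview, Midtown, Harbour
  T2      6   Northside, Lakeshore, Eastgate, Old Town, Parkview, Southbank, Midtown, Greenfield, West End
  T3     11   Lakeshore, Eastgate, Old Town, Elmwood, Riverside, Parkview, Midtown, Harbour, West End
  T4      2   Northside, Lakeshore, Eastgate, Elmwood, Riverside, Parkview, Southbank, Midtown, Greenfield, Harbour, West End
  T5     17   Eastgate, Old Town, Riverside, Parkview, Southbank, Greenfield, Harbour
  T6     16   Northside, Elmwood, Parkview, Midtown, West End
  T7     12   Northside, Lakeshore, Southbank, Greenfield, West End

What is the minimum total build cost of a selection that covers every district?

T1, T4 cover every district at build cost 4 + 2 = 6.
Any cover uses at least 2 transmitter sites; among all covering selections none totals below 6.

6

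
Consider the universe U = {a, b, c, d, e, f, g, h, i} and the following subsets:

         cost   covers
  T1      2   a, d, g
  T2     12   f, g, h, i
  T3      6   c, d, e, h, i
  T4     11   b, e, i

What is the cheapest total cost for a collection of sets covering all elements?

31

T1, T2, T3, T4 cover every element at cost 2 + 12 + 6 + 11 = 31.
Any cover uses at least 4 sets; among all covering selections none totals below 31.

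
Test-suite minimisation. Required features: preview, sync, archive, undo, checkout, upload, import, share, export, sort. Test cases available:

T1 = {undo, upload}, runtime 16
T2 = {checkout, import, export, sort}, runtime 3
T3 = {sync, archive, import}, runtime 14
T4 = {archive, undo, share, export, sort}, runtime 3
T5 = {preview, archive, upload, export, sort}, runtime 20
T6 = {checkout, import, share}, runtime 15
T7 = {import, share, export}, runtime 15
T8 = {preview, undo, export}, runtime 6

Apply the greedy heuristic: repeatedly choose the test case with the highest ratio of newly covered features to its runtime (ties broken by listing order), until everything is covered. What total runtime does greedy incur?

42

Pick 1: T4 adds 5 new (archive, undo, share, export, sort) at runtime 3 (ratio 5/3).
Pick 2: T2 adds 2 new (checkout, import) at runtime 3 (ratio 2/3).
Pick 3: T8 adds 1 new (preview) at runtime 6 (ratio 1/6).
Pick 4: T3 adds 1 new (sync) at runtime 14 (ratio 1/14).
Pick 5: T1 adds 1 new (upload) at runtime 16 (ratio 1/16).
Greedy total runtime: 3 + 3 + 6 + 14 + 16 = 42. (The true optimum is 40, so greedy overshoots here.)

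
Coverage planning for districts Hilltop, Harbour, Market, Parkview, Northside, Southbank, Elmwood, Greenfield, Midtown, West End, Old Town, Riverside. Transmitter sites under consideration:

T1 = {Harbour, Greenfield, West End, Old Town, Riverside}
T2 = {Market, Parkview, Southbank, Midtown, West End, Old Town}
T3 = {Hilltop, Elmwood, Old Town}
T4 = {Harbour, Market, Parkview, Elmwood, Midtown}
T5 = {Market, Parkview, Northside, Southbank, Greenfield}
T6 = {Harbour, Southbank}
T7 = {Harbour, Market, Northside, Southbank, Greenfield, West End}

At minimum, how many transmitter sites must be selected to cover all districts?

4

T1, T2, T3, T5 together cover {Hilltop, Harbour, Market, Parkview, Northside, Southbank, Elmwood, Greenfield, Midtown, West End, Old Town, Riverside} — every district.
No 3 of the 7 transmitter sites cover everything (all 35 triples fall short), so 4 is minimum.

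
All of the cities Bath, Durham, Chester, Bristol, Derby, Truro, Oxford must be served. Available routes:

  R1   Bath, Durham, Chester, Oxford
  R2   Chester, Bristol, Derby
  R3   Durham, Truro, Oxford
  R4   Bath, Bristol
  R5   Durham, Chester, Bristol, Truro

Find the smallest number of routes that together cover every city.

R1, R2, R3 together cover {Bath, Durham, Chester, Bristol, Derby, Truro, Oxford} — every city.
No 2 of the 5 routes cover everything (all 10 pairs fall short), so 3 is minimum.

3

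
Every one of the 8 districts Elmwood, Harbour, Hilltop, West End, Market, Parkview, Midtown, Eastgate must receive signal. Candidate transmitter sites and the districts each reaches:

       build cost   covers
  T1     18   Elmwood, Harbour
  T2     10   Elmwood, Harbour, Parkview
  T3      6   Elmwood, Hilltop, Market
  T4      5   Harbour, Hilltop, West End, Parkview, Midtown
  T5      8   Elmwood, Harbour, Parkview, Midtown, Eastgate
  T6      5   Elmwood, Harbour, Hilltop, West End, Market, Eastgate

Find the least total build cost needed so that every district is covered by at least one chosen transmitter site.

10

T4, T6 cover every district at build cost 5 + 5 = 10.
Any cover uses at least 2 transmitter sites; among all covering selections none totals below 10.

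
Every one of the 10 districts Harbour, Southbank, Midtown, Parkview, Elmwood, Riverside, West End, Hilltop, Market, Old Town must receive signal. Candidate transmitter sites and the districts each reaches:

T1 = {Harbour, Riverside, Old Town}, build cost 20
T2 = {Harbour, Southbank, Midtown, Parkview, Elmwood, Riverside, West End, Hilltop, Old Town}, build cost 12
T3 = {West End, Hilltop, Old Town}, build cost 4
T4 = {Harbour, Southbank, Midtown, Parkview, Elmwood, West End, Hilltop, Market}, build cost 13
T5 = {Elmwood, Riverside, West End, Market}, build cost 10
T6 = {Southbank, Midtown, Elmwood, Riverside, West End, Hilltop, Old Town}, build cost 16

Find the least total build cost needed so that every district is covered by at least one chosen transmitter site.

22

T2, T5 cover every district at build cost 12 + 10 = 22.
Any cover uses at least 2 transmitter sites; among all covering selections none totals below 22.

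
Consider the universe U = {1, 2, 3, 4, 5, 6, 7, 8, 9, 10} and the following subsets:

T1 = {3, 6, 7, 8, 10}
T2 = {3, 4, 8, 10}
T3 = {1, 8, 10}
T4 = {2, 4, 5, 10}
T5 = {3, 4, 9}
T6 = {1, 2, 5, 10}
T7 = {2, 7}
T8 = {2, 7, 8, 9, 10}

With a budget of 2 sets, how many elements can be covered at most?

Choosing T1, T4 covers {2, 3, 4, 5, 6, 7, 8, 10} — 8 elements.
No choice of 2 sets does better; here 1, 9 are left uncovered.

8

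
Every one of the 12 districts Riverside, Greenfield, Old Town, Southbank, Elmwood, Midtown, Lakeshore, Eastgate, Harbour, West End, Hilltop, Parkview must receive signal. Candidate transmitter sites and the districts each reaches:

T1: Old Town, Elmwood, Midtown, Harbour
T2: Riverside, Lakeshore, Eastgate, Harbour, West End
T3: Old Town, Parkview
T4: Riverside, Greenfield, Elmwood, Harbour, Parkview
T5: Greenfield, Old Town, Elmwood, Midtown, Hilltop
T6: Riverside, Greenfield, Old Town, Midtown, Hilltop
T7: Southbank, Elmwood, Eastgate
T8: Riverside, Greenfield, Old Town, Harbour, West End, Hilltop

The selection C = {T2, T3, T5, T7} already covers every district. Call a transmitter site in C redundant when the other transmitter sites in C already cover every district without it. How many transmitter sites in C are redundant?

Drop T2: Riverside, Lakeshore, Harbour, West End uncovered — not redundant.
Drop T3: Parkview uncovered — not redundant.
Drop T5: Greenfield, Midtown, Hilltop uncovered — not redundant.
Drop T7: Southbank uncovered — not redundant.
None of the transmitter sites in C is redundant.

0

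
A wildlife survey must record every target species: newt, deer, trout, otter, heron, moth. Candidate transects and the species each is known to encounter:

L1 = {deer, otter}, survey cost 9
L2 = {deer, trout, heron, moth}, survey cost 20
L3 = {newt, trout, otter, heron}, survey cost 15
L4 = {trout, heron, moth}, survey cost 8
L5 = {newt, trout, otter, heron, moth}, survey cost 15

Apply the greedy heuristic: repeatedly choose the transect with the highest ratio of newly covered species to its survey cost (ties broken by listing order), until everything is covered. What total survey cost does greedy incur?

32

Pick 1: L4 adds 3 new (trout, heron, moth) at survey cost 8 (ratio 3/8).
Pick 2: L1 adds 2 new (deer, otter) at survey cost 9 (ratio 2/9).
Pick 3: L3 adds 1 new (newt) at survey cost 15 (ratio 1/15).
Greedy total survey cost: 8 + 9 + 15 = 32. (The true optimum is 24, so greedy overshoots here.)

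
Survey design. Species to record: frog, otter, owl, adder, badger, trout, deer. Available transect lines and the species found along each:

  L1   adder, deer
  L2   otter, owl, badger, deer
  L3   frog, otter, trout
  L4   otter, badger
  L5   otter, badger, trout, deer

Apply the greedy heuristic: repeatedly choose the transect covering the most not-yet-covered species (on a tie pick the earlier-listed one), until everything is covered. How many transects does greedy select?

Pick 1: L2 covers 4 new species (otter, owl, badger, deer).
Pick 2: L3 covers 2 new species (frog, trout).
Pick 3: L1 covers 1 new species (adder).
Greedy uses 3 transects.

3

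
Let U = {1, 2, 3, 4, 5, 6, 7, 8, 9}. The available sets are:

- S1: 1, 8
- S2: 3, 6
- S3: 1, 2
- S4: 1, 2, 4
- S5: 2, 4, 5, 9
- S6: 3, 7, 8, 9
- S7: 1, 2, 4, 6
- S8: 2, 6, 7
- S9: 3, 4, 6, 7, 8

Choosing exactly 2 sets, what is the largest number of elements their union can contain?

Choosing S5, S9 covers {2, 3, 4, 5, 6, 7, 8, 9} — 8 elements.
No choice of 2 sets does better; here 1 is left uncovered.

8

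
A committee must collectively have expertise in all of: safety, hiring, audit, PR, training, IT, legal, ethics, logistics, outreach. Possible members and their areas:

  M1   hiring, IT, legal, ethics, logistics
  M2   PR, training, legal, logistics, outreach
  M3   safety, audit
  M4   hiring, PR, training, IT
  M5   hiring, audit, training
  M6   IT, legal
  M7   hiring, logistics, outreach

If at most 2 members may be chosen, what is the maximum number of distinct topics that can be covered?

8

Choosing M1, M2 covers {hiring, PR, training, IT, legal, ethics, logistics, outreach} — 8 topics.
No choice of 2 members does better; here safety, audit are left uncovered.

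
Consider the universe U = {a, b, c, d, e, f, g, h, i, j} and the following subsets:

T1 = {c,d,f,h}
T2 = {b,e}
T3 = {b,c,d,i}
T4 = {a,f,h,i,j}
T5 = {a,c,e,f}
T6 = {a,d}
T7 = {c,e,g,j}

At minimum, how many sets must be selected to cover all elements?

T3, T4, T7 together cover {a, b, c, d, e, f, g, h, i, j} — every element.
No 2 of the 7 sets cover everything (all 21 pairs fall short), so 3 is minimum.

3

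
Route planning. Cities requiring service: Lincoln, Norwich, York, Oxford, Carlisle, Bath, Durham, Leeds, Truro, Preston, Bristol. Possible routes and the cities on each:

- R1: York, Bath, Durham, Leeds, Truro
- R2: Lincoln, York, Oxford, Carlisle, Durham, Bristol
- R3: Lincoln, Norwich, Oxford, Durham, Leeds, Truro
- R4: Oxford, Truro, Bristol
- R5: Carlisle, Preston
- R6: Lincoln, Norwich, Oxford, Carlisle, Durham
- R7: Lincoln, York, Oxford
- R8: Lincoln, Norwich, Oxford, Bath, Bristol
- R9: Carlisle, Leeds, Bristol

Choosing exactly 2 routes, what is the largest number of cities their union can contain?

9

Choosing R1, R2 covers {Lincoln, York, Oxford, Carlisle, Bath, Durham, Leeds, Truro, Bristol} — 9 cities.
No choice of 2 routes does better; here Norwich, Preston are left uncovered.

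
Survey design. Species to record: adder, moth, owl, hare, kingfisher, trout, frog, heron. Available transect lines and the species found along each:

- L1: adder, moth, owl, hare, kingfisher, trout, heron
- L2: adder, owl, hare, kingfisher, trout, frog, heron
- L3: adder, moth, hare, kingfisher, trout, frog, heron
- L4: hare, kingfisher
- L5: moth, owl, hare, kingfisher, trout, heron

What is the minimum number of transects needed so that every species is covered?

L1, L2 together cover {adder, moth, owl, hare, kingfisher, trout, frog, heron} — every species.
No single transect contains all 8 species, so 2 is optimal.

2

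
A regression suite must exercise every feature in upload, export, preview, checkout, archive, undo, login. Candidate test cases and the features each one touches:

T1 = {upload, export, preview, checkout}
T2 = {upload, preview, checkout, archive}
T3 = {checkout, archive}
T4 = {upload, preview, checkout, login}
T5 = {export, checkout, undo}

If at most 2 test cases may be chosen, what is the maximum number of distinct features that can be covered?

6

Choosing T2, T5 covers {upload, export, preview, checkout, archive, undo} — 6 features.
No choice of 2 test cases does better; here login is left uncovered.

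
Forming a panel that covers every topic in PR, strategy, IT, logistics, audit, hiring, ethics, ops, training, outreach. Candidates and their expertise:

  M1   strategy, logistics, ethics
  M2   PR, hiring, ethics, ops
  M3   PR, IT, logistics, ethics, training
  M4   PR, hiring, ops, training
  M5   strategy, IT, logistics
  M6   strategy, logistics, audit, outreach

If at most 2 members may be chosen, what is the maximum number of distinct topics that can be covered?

8

Choosing M2, M6 covers {PR, strategy, logistics, audit, hiring, ethics, ops, outreach} — 8 topics.
No choice of 2 members does better; here IT, training are left uncovered.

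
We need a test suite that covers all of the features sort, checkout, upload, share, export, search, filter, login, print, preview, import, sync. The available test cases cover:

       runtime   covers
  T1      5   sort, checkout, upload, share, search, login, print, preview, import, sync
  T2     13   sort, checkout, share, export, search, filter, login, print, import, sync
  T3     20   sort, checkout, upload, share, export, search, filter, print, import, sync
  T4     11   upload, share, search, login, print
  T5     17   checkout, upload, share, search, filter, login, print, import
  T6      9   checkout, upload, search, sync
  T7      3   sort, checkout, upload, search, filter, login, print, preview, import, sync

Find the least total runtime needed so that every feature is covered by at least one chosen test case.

16

T2, T7 cover every feature at runtime 13 + 3 = 16.
Any cover uses at least 2 test cases; among all covering selections none totals below 16.
Greedy by coverage-per-runtime would pick T7, T1, T2 for 21 — worse than the optimum 16.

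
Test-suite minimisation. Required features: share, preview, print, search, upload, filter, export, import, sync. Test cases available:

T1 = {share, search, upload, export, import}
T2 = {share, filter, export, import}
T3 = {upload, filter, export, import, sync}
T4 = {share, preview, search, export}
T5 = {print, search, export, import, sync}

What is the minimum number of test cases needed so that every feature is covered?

T3, T4, T5 together cover {share, preview, print, search, upload, filter, export, import, sync} — every feature.
No 2 of the 5 test cases cover everything (all 10 pairs fall short), so 3 is minimum.

3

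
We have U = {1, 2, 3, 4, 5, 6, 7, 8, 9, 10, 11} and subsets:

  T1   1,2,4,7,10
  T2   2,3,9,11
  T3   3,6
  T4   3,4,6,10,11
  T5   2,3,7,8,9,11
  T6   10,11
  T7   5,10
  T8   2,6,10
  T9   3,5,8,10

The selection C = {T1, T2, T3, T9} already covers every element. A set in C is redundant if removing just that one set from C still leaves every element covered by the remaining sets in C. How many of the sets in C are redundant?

Drop T1: 1, 4, 7 uncovered — not redundant.
Drop T2: 9, 11 uncovered — not redundant.
Drop T3: 6 uncovered — not redundant.
Drop T9: 5, 8 uncovered — not redundant.
None of the sets in C is redundant.

0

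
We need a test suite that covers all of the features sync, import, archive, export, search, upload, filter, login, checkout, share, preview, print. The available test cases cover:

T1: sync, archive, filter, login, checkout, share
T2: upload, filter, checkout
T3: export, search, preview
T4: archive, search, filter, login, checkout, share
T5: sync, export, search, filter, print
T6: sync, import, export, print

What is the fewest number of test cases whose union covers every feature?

T1, T2, T3, T6 together cover {sync, import, archive, export, search, upload, filter, login, checkout, share, preview, print} — every feature.
No 3 of the 6 test cases cover everything (all 20 triples fall short), so 4 is minimum.

4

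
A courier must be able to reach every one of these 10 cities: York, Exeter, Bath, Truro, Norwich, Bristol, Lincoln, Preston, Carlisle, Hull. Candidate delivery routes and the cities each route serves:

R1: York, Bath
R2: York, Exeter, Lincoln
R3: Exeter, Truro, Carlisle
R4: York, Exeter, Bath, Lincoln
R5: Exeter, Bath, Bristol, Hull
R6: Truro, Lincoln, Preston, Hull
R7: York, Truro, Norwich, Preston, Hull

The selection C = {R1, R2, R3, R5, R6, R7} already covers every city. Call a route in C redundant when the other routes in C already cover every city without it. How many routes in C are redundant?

3

Drop R1: the rest still cover every city — redundant.
Drop R2: the rest still cover every city — redundant.
Drop R3: Carlisle uncovered — not redundant.
Drop R5: Bristol uncovered — not redundant.
Drop R6: the rest still cover every city — redundant.
Drop R7: Norwich uncovered — not redundant.
3 redundant: R1, R2, R6.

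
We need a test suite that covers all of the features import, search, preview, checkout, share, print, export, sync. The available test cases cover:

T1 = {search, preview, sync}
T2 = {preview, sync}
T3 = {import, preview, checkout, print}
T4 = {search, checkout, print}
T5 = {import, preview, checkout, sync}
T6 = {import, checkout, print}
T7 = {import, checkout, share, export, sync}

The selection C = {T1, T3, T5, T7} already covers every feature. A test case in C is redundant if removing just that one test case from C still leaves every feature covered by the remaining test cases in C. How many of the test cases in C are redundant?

Drop T1: search uncovered — not redundant.
Drop T3: print uncovered — not redundant.
Drop T5: the rest still cover every feature — redundant.
Drop T7: share, export uncovered — not redundant.
1 redundant: T5.

1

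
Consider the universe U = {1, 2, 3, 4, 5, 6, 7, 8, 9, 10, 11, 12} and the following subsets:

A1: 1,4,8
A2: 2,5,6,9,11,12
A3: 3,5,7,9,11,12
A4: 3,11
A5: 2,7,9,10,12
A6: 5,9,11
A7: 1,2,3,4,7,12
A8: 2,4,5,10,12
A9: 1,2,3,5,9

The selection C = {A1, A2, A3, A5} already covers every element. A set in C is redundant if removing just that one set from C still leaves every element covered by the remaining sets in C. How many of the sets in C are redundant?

0

Drop A1: 1, 4, 8 uncovered — not redundant.
Drop A2: 6 uncovered — not redundant.
Drop A3: 3 uncovered — not redundant.
Drop A5: 10 uncovered — not redundant.
None of the sets in C is redundant.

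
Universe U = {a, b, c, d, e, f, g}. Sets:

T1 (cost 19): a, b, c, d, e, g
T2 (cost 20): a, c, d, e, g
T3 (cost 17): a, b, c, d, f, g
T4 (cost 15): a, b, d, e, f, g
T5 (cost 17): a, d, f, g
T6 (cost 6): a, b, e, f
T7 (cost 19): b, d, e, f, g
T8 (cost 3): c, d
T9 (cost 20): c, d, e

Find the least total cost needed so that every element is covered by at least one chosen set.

18

T4, T8 cover every element at cost 15 + 3 = 18.
Any cover uses at least 2 sets; among all covering selections none totals below 18.
Greedy by coverage-per-cost would pick T6, T8, T4 for 24 — worse than the optimum 18.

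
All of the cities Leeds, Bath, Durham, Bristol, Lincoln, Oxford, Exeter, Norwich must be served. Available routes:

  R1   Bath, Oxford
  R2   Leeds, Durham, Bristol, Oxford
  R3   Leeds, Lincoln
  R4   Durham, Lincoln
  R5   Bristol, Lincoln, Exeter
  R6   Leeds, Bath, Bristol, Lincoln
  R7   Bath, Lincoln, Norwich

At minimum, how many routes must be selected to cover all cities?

R2, R5, R7 together cover {Leeds, Bath, Durham, Bristol, Lincoln, Oxford, Exeter, Norwich} — every city.
No 2 of the 7 routes cover everything (all 21 pairs fall short), so 3 is minimum.

3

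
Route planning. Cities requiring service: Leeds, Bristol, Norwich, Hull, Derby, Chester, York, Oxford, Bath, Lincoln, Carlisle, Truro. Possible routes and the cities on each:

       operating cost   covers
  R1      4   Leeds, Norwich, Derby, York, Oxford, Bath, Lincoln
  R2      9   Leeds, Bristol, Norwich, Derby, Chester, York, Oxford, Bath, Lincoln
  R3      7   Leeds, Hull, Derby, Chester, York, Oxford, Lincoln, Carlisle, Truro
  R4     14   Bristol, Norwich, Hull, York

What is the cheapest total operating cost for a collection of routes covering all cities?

16

R2, R3 cover every city at operating cost 9 + 7 = 16.
Any cover uses at least 2 routes; among all covering selections none totals below 16.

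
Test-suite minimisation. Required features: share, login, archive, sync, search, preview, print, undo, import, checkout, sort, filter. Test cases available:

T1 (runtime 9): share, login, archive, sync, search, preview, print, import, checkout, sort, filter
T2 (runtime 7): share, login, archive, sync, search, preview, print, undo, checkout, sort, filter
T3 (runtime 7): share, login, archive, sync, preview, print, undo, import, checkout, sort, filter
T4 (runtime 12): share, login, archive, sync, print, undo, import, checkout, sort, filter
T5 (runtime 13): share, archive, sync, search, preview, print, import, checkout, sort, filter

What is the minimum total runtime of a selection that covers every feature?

14

T2, T3 cover every feature at runtime 7 + 7 = 14.
Any cover uses at least 2 test cases; among all covering selections none totals below 14.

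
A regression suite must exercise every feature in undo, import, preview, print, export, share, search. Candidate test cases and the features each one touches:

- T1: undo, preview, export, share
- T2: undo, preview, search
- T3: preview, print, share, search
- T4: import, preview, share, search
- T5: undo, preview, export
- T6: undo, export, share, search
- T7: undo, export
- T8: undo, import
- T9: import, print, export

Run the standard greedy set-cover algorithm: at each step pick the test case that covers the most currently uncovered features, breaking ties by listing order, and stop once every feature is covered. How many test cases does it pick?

Pick 1: T1 covers 4 new features (undo, preview, export, share).
Pick 2: T3 covers 2 new features (print, search).
Pick 3: T4 covers 1 new features (import).
Greedy uses 3 test cases.

3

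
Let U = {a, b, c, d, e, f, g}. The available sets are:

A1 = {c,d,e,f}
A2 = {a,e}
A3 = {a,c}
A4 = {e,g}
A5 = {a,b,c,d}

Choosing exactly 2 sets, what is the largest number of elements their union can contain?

6

Choosing A1, A5 covers {a, b, c, d, e, f} — 6 elements.
No choice of 2 sets does better; here g is left uncovered.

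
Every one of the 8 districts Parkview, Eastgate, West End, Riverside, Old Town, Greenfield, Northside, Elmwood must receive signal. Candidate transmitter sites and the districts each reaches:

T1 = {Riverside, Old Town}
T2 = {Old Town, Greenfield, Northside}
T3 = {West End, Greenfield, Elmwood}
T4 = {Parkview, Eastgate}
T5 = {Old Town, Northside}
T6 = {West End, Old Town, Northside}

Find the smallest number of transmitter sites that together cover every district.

T1, T2, T3, T4 together cover {Parkview, Eastgate, West End, Riverside, Old Town, Greenfield, Northside, Elmwood} — every district.
No 3 of the 6 transmitter sites cover everything (all 20 triples fall short), so 4 is minimum.

4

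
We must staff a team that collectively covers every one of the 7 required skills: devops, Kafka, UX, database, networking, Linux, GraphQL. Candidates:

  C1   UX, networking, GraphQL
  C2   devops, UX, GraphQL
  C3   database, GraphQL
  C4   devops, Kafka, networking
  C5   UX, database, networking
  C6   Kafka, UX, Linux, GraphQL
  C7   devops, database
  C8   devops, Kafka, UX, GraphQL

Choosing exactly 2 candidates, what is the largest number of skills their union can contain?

Choosing C4, C6 covers {devops, Kafka, UX, networking, Linux, GraphQL} — 6 skills.
No choice of 2 candidates does better; here database is left uncovered.

6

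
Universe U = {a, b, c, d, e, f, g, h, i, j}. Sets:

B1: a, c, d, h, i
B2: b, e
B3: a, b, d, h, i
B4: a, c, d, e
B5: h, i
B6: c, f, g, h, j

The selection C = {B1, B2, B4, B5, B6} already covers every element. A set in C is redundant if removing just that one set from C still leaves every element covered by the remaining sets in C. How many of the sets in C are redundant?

Drop B1: the rest still cover every element — redundant.
Drop B2: b uncovered — not redundant.
Drop B4: the rest still cover every element — redundant.
Drop B5: the rest still cover every element — redundant.
Drop B6: f, g, j uncovered — not redundant.
3 redundant: B1, B4, B5.

3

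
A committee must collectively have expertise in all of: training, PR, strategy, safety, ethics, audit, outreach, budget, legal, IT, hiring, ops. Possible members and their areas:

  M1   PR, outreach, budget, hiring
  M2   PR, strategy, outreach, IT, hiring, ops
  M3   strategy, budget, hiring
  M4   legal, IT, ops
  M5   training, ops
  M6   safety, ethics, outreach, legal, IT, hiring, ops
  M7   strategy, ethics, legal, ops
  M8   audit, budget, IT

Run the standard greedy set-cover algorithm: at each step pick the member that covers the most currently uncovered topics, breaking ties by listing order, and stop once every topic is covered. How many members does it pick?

5

Pick 1: M6 covers 7 new topics (safety, ethics, outreach, legal, IT, hiring, ops).
Pick 2: M1 covers 2 new topics (PR, budget).
Pick 3: M2 covers 1 new topics (strategy).
Pick 4: M5 covers 1 new topics (training).
Pick 5: M8 covers 1 new topics (audit).
Greedy uses 5 members. (The true minimum is 4.)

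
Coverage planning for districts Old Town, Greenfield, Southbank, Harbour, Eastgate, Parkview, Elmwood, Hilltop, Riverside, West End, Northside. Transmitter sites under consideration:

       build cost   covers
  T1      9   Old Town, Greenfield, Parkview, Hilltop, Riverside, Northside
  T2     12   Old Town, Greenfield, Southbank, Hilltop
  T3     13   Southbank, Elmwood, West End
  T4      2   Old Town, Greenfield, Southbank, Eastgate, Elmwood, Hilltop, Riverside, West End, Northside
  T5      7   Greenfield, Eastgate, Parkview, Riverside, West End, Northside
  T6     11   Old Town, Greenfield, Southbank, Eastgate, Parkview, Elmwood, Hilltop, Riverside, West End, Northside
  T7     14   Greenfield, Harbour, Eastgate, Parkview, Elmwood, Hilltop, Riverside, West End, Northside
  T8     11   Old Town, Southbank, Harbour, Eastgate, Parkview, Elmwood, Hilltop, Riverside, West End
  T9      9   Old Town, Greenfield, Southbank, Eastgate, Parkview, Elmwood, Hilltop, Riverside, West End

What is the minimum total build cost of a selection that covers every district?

T4, T8 cover every district at build cost 2 + 11 = 13.
Any cover uses at least 2 transmitter sites; among all covering selections none totals below 13.

13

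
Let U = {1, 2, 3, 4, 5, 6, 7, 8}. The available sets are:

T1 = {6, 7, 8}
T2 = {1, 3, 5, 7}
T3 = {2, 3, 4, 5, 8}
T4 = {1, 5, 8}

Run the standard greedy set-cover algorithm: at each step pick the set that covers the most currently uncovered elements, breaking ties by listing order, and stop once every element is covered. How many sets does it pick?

Pick 1: T3 covers 5 new elements (2, 3, 4, 5, 8).
Pick 2: T1 covers 2 new elements (6, 7).
Pick 3: T2 covers 1 new elements (1).
Greedy uses 3 sets.

3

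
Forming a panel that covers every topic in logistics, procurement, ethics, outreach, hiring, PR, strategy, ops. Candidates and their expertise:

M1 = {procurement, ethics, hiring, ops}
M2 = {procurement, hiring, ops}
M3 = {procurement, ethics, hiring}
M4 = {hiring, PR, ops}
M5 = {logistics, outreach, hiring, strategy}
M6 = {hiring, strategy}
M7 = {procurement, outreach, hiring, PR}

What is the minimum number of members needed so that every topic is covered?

M1, M4, M5 together cover {logistics, procurement, ethics, outreach, hiring, PR, strategy, ops} — every topic.
No 2 of the 7 members cover everything (all 21 pairs fall short), so 3 is minimum.

3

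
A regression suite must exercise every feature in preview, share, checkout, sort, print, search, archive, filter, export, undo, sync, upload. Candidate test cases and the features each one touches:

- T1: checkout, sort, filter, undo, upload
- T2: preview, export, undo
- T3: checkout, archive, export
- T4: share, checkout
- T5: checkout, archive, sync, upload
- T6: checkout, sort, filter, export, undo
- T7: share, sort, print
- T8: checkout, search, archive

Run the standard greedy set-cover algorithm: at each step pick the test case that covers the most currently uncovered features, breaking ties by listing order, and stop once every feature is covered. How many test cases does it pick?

5

Pick 1: T1 covers 5 new features (checkout, sort, filter, undo, upload).
Pick 2: T2 covers 2 new features (preview, export).
Pick 3: T5 covers 2 new features (archive, sync).
Pick 4: T7 covers 2 new features (share, print).
Pick 5: T8 covers 1 new features (search).
Greedy uses 5 test cases.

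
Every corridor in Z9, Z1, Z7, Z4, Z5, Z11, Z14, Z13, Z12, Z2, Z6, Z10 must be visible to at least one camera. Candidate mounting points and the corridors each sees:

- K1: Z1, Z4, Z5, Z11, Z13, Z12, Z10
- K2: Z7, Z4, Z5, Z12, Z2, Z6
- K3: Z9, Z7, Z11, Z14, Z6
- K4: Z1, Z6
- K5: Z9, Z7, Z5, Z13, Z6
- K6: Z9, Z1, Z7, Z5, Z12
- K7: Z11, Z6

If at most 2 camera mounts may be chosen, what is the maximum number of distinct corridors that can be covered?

11

Choosing K1, K3 covers {Z9, Z1, Z7, Z4, Z5, Z11, Z14, Z13, Z12, Z6, Z10} — 11 corridors.
No choice of 2 camera mounts does better; here Z2 is left uncovered.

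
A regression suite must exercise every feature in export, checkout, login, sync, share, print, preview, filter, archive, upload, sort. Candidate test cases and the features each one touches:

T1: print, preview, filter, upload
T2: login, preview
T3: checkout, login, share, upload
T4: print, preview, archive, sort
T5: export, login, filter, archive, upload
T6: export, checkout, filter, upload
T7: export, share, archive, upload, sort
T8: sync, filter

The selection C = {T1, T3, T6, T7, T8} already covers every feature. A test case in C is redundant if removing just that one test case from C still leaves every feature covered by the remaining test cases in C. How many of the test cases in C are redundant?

Drop T1: print, preview uncovered — not redundant.
Drop T3: login uncovered — not redundant.
Drop T6: the rest still cover every feature — redundant.
Drop T7: archive, sort uncovered — not redundant.
Drop T8: sync uncovered — not redundant.
1 redundant: T6.

1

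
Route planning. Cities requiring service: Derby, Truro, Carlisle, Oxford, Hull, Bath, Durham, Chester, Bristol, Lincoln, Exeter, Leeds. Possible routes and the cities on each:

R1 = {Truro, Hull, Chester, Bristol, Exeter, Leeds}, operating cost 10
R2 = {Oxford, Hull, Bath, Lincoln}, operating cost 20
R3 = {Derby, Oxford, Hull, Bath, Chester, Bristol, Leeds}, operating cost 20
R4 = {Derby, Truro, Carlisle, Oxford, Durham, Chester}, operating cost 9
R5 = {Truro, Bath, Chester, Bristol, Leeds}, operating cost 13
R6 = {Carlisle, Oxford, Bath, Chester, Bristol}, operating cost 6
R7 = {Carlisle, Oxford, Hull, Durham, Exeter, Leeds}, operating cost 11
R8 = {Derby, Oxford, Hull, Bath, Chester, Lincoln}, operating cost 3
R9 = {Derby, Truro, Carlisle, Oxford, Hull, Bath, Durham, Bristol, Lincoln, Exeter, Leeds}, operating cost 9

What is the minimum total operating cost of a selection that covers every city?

12

R8, R9 cover every city at operating cost 3 + 9 = 12.
Any cover uses at least 2 routes; among all covering selections none totals below 12.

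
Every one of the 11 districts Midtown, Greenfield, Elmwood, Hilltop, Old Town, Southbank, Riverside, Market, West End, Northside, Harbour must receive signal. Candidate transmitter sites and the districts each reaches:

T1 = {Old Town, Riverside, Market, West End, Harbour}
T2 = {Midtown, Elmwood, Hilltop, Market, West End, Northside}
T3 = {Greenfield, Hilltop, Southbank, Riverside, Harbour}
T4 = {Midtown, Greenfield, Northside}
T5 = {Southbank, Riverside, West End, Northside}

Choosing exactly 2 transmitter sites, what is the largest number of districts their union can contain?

10

Choosing T2, T3 covers {Midtown, Greenfield, Elmwood, Hilltop, Southbank, Riverside, Market, West End, Northside, Harbour} — 10 districts.
No choice of 2 transmitter sites does better; here Old Town is left uncovered.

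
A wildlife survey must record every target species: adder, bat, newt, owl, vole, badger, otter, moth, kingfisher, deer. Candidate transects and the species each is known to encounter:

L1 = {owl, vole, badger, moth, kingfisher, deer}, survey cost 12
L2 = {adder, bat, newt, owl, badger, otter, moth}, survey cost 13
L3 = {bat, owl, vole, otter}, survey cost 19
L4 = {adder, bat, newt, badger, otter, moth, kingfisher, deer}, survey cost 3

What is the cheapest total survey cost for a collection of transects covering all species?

L1, L4 cover every species at survey cost 12 + 3 = 15.
Any cover uses at least 2 transects; among all covering selections none totals below 15.

15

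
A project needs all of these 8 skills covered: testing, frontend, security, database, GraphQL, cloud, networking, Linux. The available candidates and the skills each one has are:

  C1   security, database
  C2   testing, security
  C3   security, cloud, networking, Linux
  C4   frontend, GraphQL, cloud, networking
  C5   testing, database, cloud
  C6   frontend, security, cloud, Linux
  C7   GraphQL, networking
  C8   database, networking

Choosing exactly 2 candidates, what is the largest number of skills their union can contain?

6

Choosing C1, C4 covers {frontend, security, database, GraphQL, cloud, networking} — 6 skills.
No choice of 2 candidates does better; here testing, Linux are left uncovered.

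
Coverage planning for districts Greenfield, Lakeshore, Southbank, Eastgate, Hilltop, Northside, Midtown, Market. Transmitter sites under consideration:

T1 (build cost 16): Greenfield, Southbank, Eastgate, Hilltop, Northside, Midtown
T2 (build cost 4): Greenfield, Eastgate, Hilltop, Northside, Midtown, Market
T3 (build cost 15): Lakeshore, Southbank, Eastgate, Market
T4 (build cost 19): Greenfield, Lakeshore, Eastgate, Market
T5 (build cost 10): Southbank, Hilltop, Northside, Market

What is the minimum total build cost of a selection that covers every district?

T2, T3 cover every district at build cost 4 + 15 = 19.
Any cover uses at least 2 transmitter sites; among all covering selections none totals below 19.

19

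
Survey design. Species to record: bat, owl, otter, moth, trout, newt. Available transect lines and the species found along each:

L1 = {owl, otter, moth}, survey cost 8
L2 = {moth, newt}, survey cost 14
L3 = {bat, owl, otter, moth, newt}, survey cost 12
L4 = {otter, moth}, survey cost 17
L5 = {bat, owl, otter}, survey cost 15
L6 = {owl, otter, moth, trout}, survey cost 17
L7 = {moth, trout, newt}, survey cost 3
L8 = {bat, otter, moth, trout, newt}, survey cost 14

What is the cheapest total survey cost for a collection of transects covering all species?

15

L3, L7 cover every species at survey cost 12 + 3 = 15.
Any cover uses at least 2 transects; among all covering selections none totals below 15.
Greedy by coverage-per-survey cost would pick L7, L1, L3 for 23 — worse than the optimum 15.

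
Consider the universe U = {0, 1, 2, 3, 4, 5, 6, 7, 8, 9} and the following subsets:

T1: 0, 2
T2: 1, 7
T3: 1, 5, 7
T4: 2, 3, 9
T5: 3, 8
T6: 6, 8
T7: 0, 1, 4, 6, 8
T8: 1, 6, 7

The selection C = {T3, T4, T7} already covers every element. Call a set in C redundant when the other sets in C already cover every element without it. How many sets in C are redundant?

0

Drop T3: 5, 7 uncovered — not redundant.
Drop T4: 2, 3, 9 uncovered — not redundant.
Drop T7: 0, 4, 6, 8 uncovered — not redundant.
None of the sets in C is redundant.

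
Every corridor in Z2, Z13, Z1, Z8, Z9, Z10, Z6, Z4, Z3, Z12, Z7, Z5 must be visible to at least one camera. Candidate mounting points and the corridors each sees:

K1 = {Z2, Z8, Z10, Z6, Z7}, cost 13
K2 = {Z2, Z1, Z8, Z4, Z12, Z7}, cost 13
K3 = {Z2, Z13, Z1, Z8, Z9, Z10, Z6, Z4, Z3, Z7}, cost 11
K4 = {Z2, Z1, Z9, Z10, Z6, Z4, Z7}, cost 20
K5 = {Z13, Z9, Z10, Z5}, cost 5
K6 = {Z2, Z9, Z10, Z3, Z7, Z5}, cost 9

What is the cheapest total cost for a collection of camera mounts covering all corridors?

29

K2, K3, K5 cover every corridor at cost 13 + 11 + 5 = 29.
Any cover uses at least 3 camera mounts; among all covering selections none totals below 29.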